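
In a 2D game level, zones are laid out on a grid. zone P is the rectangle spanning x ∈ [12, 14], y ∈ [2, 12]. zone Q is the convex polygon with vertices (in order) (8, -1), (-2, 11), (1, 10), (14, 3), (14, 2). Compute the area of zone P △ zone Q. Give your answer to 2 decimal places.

|zone P| = 20, |zone Q| = 63, |zone P∩zone Q| = 3.0769.
|zone P △ zone Q| = |zone P| + |zone Q| − 2·|zone P∩zone Q| = 20 + 63 − 6.1538 = 76.85.

76.85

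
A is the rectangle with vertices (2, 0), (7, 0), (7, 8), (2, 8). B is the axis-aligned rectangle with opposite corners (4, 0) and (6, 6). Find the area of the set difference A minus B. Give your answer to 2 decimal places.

28.00

|A∩B|: x∈[4,6], y∈[0,6] → 2·6 = 12.
|A| = 40.
|A ∖ B| = |A| − |A∩B| = 40 − 12 = 28.00.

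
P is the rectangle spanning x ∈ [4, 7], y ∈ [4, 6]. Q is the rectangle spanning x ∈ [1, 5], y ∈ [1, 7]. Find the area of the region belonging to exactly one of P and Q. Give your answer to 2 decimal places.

|P∩Q|: x∈[4,5], y∈[4,6] → 1·2 = 2.
|P △ Q| = |P| + |Q| − 2·|P∩Q| = 6 + 24 − 4 = 26.00.

26.00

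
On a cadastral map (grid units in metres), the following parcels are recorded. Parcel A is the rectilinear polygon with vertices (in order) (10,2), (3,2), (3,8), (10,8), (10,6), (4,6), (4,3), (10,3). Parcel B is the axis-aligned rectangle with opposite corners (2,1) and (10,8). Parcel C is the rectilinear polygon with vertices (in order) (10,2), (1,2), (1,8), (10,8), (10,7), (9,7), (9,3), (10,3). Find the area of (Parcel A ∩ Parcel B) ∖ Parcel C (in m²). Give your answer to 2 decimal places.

|Parcel A ∩ Parcel B| = 24.
|(Parcel A ∩ Parcel B) ∩ Parcel C| = 23.
|(Parcel A ∩ Parcel B) ∖ Parcel C| = 24 − 23 = 1.00.

1.00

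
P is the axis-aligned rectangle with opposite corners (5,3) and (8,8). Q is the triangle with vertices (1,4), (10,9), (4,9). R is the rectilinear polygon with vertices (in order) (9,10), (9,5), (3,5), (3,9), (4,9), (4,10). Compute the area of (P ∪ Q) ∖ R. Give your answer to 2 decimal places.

|P ∪ Q| = 27.1667.
|(P ∪ Q) ∩ R| = 18.6667.
|(P ∪ Q) ∖ R| = 27.1667 − 18.6667 = 8.50.

8.50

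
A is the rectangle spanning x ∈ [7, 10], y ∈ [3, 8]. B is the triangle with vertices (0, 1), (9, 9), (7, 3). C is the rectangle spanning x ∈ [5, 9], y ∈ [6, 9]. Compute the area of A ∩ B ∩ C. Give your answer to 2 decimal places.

The intersection is the polygon with vertices (8,6), (7,6), (7,7.222), (7.875,8), (8.667,8).
By the shoelace formula its area is 2.33.

2.33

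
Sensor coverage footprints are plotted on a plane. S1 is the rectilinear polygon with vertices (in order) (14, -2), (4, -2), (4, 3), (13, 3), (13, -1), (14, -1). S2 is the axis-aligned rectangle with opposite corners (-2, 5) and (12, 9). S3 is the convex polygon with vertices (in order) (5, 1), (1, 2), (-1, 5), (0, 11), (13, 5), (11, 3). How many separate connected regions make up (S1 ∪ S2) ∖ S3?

(S1 ∪ S2) ∖ S3 splits into 3 disjoint pieces (area 38.125, area 13.5641, area 5.3333).

3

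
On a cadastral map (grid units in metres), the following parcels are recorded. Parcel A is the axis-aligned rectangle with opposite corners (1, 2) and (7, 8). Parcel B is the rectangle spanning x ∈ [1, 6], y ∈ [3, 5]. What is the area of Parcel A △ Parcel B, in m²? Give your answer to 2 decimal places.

26.00

|Parcel A∩Parcel B|: x∈[1,6], y∈[3,5] → 5·2 = 10.
|Parcel A △ Parcel B| = |Parcel A| + |Parcel B| − 2·|Parcel A∩Parcel B| = 36 + 10 − 20 = 26.00.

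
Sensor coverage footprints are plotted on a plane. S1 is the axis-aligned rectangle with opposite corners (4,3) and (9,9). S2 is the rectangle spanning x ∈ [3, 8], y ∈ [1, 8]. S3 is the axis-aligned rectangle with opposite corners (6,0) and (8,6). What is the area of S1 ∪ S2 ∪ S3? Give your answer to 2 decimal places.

47.00

By inclusion–exclusion:
Individual areas: |S1| = 30, |S2| = 35, |S3| = 12.
|S1∩S2|: x∈[4,8], y∈[3,8] → 4·5 = 20.
|S1∩S3|: x∈[6,8], y∈[3,6] → 2·3 = 6.
|S2∩S3|: x∈[6,8], y∈[1,6] → 2·5 = 10.
|S1∩S2∩S3| = 6.
|S1 ∪ S2 ∪ S3| = 77 − 36 + 6 = 47.00.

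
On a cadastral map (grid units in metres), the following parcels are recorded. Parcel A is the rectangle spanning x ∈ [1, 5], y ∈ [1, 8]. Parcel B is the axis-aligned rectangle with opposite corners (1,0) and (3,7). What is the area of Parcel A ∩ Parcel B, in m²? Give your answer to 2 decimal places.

|Parcel A∩Parcel B|: x∈[1,3], y∈[1,7] → 2·6 = 12.

12.00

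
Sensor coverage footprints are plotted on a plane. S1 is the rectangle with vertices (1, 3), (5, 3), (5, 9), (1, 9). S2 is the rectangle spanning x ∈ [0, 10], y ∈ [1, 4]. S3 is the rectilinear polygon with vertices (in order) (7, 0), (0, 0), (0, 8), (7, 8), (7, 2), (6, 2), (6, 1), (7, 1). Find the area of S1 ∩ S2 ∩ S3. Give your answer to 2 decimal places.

4.00

The intersection is the polygon with vertices (1,3), (1,4), (5,4), (5,3).
By the shoelace formula its area is 4.00.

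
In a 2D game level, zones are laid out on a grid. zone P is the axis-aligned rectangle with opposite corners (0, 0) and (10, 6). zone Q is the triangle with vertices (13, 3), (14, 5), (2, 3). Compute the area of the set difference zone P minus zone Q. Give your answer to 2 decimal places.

|zone P| = 60, |zone P∩zone Q| = 5.3333.
|zone P ∖ zone Q| = |zone P| − |zone P∩zone Q| = 60 − 5.3333 = 54.67.

54.67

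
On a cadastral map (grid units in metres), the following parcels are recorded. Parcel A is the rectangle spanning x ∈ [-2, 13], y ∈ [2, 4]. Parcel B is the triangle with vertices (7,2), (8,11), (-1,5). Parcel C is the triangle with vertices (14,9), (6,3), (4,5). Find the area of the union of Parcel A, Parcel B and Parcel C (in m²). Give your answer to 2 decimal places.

By inclusion–exclusion:
Individual areas: |Parcel A| = 30, |Parcel B| = 37.5, |Parcel C| = 14.
|Parcel A∩Parcel B| = 5.5556.
|Parcel A∩Parcel C| = 1.1667.
|Parcel B∩Parcel C| = 6.265.
|Parcel A∩Parcel B∩Parcel C| = 1.1616.
|Parcel A ∪ Parcel B ∪ Parcel C| = 81.5 − 12.9872 + 1.1616 = 69.67.

69.67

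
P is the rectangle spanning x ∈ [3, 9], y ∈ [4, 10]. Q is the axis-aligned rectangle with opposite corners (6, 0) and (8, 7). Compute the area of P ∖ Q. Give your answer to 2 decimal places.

30.00

|P∩Q|: x∈[6,8], y∈[4,7] → 2·3 = 6.
|P| = 36.
|P ∖ Q| = |P| − |P∩Q| = 36 − 6 = 30.00.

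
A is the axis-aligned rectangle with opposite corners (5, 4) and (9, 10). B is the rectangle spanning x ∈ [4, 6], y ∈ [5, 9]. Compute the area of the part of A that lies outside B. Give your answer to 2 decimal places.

20.00

|A∩B|: x∈[5,6], y∈[5,9] → 1·4 = 4.
|A| = 24.
|A ∖ B| = |A| − |A∩B| = 24 − 4 = 20.00.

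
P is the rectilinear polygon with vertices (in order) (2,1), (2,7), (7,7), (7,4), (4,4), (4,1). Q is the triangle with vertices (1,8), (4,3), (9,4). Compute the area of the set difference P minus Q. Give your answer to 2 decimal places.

11.33

|P| = 21, |P∩Q| = 9.6667.
|P ∖ Q| = |P| − |P∩Q| = 21 − 9.6667 = 11.33.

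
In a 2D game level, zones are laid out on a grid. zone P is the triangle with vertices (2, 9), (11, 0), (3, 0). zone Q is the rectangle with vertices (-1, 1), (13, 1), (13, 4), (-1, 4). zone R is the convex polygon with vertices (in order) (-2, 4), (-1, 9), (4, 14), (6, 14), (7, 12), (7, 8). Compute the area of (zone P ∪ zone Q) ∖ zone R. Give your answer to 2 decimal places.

57.62

|zone P ∪ zone Q| = 60.6667.
|(zone P ∪ zone Q) ∩ zone R| = 3.0443.
|(zone P ∪ zone Q) ∖ zone R| = 60.6667 − 3.0443 = 57.62.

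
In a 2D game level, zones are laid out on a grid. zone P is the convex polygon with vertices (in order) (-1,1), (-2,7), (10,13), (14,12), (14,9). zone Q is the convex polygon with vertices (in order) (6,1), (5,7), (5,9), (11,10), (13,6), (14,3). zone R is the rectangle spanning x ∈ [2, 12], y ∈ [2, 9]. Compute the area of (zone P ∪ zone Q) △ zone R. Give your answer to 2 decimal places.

67.93

|zone P ∪ zone Q| = 125.5658.
|(zone P ∪ zone Q) ∩ zone R| = 63.8167.
|(zone P ∪ zone Q) △ zone R| = 125.5658 + 70 − 127.6333 = 67.93.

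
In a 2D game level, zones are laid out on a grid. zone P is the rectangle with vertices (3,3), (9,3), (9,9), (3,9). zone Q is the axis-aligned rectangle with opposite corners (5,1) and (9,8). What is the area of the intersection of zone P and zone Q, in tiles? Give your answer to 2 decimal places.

|zone P∩zone Q|: x∈[5,9], y∈[3,8] → 4·5 = 20.

20.00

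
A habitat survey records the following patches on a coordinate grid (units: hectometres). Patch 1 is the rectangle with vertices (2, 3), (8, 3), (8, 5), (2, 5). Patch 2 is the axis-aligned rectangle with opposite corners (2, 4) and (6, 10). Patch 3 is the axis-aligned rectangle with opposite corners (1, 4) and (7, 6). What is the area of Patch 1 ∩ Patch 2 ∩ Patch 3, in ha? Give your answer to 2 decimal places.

The intersection is the polygon with vertices (6,4), (2,4), (2,5), (6,5).
By the shoelace formula its area is 4.00.

4.00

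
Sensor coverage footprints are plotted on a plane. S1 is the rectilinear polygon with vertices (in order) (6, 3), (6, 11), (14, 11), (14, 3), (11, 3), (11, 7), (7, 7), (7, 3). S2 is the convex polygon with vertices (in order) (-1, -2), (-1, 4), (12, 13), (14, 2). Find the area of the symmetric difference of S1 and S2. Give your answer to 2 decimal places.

98.75

|S1| = 48, |S2| = 125.5, |S1∩S2| = 37.3768.
|S1 △ S2| = |S1| + |S2| − 2·|S1∩S2| = 48 + 125.5 − 74.7537 = 98.75.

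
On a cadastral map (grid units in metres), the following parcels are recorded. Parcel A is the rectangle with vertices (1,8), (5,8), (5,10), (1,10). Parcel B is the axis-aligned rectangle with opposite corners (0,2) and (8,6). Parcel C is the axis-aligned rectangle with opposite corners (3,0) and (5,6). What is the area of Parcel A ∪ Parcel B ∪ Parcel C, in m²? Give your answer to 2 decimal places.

By inclusion–exclusion:
Individual areas: |Parcel A| = 8, |Parcel B| = 32, |Parcel C| = 12.
|Parcel A∩Parcel B| = 0 (no overlap).
|Parcel A∩Parcel C| = 0 (no overlap).
|Parcel B∩Parcel C|: x∈[3,5], y∈[2,6] → 2·4 = 8.
|Parcel A∩Parcel B∩Parcel C| = 0.
|Parcel A ∪ Parcel B ∪ Parcel C| = 52 − 8 + 0 = 44.00.

44.00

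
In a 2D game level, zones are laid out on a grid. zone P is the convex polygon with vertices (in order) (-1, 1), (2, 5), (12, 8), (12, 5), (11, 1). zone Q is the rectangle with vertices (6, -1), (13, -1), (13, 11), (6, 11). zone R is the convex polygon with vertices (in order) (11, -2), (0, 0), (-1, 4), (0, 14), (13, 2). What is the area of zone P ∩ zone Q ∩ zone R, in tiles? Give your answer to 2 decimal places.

24.50

The intersection is the polygon with vertices (11,1), (6,1), (6,6.2), (7.849,6.755), (11.578,3.312).
By the shoelace formula its area is 24.50.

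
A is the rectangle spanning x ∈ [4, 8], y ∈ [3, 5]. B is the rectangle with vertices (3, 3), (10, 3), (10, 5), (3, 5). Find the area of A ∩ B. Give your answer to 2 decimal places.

8.00

|A∩B|: x∈[4,8], y∈[3,5] → 4·2 = 8.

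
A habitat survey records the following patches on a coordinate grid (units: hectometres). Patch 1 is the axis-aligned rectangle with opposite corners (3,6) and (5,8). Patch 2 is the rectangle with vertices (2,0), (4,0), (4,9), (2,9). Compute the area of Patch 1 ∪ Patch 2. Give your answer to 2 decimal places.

20.00

By inclusion–exclusion:
Individual areas: |Patch 1| = 4, |Patch 2| = 18.
|Patch 1∩Patch 2|: x∈[3,4], y∈[6,8] → 1·2 = 2.
|Patch 1 ∪ Patch 2| = 22 − 2 = 20.00.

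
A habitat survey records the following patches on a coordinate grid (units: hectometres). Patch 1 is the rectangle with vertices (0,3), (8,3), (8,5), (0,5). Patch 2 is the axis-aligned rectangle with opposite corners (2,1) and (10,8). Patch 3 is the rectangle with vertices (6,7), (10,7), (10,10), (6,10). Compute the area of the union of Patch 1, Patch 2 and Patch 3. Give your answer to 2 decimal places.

By inclusion–exclusion:
Individual areas: |Patch 1| = 16, |Patch 2| = 56, |Patch 3| = 12.
|Patch 1∩Patch 2|: x∈[2,8], y∈[3,5] → 6·2 = 12.
|Patch 1∩Patch 3| = 0 (no overlap).
|Patch 2∩Patch 3|: x∈[6,10], y∈[7,8] → 4·1 = 4.
|Patch 1∩Patch 2∩Patch 3| = 0.
|Patch 1 ∪ Patch 2 ∪ Patch 3| = 84 − 16 + 0 = 68.00.

68.00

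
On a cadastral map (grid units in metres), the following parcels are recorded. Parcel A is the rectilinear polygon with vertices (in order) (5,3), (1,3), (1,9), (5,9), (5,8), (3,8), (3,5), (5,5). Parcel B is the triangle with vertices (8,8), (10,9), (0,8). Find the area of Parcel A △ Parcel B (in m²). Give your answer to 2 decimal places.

19.60

|Parcel A| = 18, |Parcel B| = 4, |Parcel A∩Parcel B| = 1.2.
|Parcel A △ Parcel B| = |Parcel A| + |Parcel B| − 2·|Parcel A∩Parcel B| = 18 + 4 − 2.4 = 19.60.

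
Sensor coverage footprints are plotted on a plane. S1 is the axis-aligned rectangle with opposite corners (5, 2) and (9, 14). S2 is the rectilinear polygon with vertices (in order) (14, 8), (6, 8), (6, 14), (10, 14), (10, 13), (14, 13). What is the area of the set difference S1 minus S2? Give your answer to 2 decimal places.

|S1| = 48, |S1∩S2| = 18.
|S1 ∖ S2| = |S1| − |S1∩S2| = 48 − 18 = 30.00.

30.00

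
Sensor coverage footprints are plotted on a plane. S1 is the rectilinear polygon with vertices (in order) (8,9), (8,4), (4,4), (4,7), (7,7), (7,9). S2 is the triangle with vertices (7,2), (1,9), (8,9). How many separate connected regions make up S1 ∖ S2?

2

S1 ∖ S2 splits into 2 disjoint pieces (area 1.7857, area 0.9643).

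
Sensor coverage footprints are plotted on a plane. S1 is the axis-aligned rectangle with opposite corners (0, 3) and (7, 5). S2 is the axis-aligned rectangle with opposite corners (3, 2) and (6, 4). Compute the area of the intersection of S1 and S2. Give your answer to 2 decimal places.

3.00

|S1∩S2|: x∈[3,6], y∈[3,4] → 3·1 = 3.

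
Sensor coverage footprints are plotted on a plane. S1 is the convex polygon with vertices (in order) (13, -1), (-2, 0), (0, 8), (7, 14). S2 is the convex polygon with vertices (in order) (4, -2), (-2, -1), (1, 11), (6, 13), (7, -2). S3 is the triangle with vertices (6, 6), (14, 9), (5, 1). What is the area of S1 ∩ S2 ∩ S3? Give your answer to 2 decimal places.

The intersection is the polygon with vertices (6.699,2.51), (5,1), (6,6), (6.455,6.171).
By the shoelace formula its area is 4.35.

4.35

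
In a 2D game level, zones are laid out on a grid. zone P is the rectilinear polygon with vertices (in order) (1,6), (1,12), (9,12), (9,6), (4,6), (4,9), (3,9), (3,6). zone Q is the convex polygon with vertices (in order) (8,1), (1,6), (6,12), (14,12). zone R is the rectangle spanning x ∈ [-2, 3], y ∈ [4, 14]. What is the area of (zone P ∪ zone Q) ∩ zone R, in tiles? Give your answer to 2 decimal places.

The region (zone P ∪ zone Q) ∩ zone R is the polygon with vertices (3,12), (3,9), (3,8.4), (3,4.571), (1,6), (1,12).
By the shoelace formula its area is 13.43.

13.43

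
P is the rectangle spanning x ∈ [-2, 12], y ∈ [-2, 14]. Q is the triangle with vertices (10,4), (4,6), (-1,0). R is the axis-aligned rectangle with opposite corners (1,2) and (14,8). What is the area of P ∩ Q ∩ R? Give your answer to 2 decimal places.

19.10

The intersection is the polygon with vertices (4,6), (10,4), (4.5,2), (1,2), (1,2.4).
By the shoelace formula its area is 19.10.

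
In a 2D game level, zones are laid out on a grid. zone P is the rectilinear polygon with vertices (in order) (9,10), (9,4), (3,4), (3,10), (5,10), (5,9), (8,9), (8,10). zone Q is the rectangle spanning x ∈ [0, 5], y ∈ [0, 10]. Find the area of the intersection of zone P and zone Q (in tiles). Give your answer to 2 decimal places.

12.00

The intersection is the polygon with vertices (3,4), (3,10), (5,10), (5,9), (5,4).
By the shoelace formula its area is 12.00.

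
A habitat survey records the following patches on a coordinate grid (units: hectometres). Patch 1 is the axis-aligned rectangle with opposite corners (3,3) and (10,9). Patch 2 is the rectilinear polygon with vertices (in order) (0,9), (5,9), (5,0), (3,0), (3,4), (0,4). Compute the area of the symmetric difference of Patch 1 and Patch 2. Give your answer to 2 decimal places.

|Patch 1| = 42, |Patch 2| = 33, |Patch 1∩Patch 2| = 12.
|Patch 1 △ Patch 2| = |Patch 1| + |Patch 2| − 2·|Patch 1∩Patch 2| = 42 + 33 − 24 = 51.00.

51.00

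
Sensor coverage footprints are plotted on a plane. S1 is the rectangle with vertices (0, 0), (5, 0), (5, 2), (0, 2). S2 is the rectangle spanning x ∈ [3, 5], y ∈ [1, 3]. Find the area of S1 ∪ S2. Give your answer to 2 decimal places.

12.00

By inclusion–exclusion:
Individual areas: |S1| = 10, |S2| = 4.
|S1∩S2|: x∈[3,5], y∈[1,2] → 2·1 = 2.
|S1 ∪ S2| = 14 − 2 = 12.00.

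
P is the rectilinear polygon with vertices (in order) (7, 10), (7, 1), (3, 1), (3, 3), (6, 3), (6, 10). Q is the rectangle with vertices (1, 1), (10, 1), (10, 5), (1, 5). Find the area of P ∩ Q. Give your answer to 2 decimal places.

10.00

The intersection is the polygon with vertices (7,1), (3,1), (3,3), (6,3), (6,5), (7,5).
By the shoelace formula its area is 10.00.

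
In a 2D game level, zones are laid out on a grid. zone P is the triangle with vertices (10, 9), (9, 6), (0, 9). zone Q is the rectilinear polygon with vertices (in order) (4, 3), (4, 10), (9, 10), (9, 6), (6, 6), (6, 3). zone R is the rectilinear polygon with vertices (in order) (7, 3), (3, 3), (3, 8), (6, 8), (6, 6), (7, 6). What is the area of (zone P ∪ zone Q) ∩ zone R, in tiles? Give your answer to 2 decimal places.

10.17

|zone P ∪ zone Q| = 30.1667.
|(zone P ∪ zone Q) ∩ zone R| = 10.17.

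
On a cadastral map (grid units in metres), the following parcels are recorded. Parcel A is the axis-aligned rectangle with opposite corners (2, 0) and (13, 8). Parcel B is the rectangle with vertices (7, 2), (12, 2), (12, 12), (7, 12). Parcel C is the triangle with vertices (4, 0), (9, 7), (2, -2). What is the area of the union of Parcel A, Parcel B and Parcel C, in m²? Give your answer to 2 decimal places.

108.44

By inclusion–exclusion:
Individual areas: |Parcel A| = 88, |Parcel B| = 50, |Parcel C| = 2.
|Parcel A∩Parcel B|: x∈[7,12], y∈[2,8] → 5·6 = 30.
|Parcel A∩Parcel C| = 1.5556.
|Parcel B∩Parcel C| = 0.2286.
|Parcel A∩Parcel B∩Parcel C| = 0.2286.
|Parcel A ∪ Parcel B ∪ Parcel C| = 140 − 31.7841 + 0.2286 = 108.44.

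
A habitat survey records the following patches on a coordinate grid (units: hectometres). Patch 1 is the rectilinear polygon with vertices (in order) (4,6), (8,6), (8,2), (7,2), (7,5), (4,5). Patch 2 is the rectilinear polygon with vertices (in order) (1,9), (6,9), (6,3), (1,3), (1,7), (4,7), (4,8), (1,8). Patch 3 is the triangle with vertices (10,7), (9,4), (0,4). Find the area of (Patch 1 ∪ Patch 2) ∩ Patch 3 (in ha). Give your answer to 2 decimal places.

|Patch 1 ∪ Patch 2| = 32.
|(Patch 1 ∪ Patch 2) ∩ Patch 3| = 8.18.

8.18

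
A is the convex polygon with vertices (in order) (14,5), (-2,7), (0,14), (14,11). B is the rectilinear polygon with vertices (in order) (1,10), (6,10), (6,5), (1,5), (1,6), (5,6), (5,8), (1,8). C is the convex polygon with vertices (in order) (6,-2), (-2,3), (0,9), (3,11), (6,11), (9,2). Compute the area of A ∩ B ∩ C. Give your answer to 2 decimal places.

11.85

The intersection is the polygon with vertices (5,8), (1,8), (1,9.667), (1.5,10), (6,10), (6,6), (5,6.125).
By the shoelace formula its area is 11.85.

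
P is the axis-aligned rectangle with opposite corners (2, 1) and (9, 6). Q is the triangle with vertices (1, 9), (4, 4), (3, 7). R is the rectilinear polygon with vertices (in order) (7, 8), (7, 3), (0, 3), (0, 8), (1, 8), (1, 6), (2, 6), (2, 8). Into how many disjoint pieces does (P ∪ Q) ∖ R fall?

(P ∪ Q) ∖ R splits into 2 disjoint pieces (area 20, area 0.3333).

2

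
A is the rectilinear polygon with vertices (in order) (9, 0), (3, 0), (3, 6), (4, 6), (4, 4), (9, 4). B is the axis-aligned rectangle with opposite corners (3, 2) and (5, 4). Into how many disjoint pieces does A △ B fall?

A △ B splits into 2 disjoint pieces (area 20, area 2).

2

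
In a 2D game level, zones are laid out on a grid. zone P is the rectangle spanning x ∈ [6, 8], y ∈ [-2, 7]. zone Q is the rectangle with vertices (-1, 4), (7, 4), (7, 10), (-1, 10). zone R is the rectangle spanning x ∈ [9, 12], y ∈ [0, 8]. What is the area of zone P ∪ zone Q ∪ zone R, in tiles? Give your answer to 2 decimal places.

87.00

By inclusion–exclusion:
Individual areas: |zone P| = 18, |zone Q| = 48, |zone R| = 24.
|zone P∩zone Q|: x∈[6,7], y∈[4,7] → 1·3 = 3.
|zone P∩zone R| = 0 (no overlap).
|zone Q∩zone R| = 0 (no overlap).
|zone P∩zone Q∩zone R| = 0.
|zone P ∪ zone Q ∪ zone R| = 90 − 3 + 0 = 87.00.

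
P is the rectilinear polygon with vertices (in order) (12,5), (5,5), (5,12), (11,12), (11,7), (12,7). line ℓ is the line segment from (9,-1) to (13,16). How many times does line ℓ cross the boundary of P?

2

The segment meets the boundary at (11,7.5), (10.412,5).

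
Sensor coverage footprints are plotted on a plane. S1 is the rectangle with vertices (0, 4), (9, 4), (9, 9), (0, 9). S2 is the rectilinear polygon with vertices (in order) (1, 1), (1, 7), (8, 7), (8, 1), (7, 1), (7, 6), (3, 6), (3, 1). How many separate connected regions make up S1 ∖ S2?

2

S1 ∖ S2 splits into 2 disjoint pieces (area 24, area 8).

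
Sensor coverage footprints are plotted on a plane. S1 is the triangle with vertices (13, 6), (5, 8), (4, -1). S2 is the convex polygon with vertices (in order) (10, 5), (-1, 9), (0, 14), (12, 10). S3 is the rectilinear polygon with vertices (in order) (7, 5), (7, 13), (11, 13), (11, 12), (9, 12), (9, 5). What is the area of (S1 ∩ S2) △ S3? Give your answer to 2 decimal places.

|S1 ∩ S2| = 7.9609.
|(S1 ∩ S2) ∩ S3| = 3.0455.
|(S1 ∩ S2) △ S3| = 7.9609 + 18 − 6.0909 = 19.87.

19.87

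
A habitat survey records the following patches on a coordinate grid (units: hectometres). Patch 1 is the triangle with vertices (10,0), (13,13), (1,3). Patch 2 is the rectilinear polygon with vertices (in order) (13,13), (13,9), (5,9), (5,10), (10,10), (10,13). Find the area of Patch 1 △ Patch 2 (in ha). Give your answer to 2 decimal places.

64.79

|Patch 1| = 63, |Patch 2| = 17, |Patch 1∩Patch 2| = 7.6038.
|Patch 1 △ Patch 2| = |Patch 1| + |Patch 2| − 2·|Patch 1∩Patch 2| = 63 + 17 − 15.2077 = 64.79.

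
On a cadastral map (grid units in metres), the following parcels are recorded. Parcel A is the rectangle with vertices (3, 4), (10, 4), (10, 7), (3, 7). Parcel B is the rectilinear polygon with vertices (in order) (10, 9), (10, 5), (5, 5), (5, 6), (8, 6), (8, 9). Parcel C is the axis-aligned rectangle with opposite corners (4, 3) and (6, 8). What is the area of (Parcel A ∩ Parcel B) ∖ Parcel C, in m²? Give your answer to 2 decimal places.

|Parcel A ∩ Parcel B| = 7.
|(Parcel A ∩ Parcel B) ∩ Parcel C| = 1.
|(Parcel A ∩ Parcel B) ∖ Parcel C| = 7 − 1 = 6.00.

6.00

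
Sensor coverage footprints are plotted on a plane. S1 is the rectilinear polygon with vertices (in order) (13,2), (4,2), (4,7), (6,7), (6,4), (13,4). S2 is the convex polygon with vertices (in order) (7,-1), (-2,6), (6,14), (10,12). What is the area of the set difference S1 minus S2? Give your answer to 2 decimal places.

10.15

|S1| = 24, |S1∩S2| = 13.8462.
|S1 ∖ S2| = |S1| − |S1∩S2| = 24 − 13.8462 = 10.15.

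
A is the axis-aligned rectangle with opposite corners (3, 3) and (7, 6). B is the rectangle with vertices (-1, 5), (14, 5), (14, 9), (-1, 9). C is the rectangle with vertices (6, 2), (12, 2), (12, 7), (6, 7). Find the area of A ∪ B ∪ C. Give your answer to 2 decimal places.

By inclusion–exclusion:
Individual areas: |A| = 12, |B| = 60, |C| = 30.
|A∩B|: x∈[3,7], y∈[5,6] → 4·1 = 4.
|A∩C|: x∈[6,7], y∈[3,6] → 1·3 = 3.
|B∩C|: x∈[6,12], y∈[5,7] → 6·2 = 12.
|A∩B∩C| = 1.
|A ∪ B ∪ C| = 102 − 19 + 1 = 84.00.

84.00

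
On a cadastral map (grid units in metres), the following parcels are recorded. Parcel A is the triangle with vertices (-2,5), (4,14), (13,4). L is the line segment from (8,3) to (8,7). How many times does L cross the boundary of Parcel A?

The segment meets the boundary at (8,4.333).

1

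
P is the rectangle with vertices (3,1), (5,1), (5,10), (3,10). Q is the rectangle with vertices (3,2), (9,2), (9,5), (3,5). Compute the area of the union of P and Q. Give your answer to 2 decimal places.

30.00

By inclusion–exclusion:
Individual areas: |P| = 18, |Q| = 18.
|P∩Q|: x∈[3,5], y∈[2,5] → 2·3 = 6.
|P ∪ Q| = 36 − 6 = 30.00.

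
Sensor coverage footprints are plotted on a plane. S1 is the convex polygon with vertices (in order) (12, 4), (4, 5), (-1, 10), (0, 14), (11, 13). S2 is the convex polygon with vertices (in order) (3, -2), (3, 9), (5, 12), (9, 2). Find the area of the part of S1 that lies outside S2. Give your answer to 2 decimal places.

|S1| = 95.5, |S1∩S2| = 21.25.
|S1 ∖ S2| = |S1| − |S1∩S2| = 95.5 − 21.25 = 74.25.

74.25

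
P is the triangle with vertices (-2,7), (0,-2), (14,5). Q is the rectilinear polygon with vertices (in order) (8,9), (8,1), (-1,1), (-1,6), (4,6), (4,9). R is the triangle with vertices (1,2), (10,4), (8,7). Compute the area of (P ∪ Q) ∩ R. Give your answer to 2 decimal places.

14.93

The region (P ∪ Q) ∩ R is the polygon with vertices (8,5.75), (8.909,5.636), (10,4), (1,2), (8,7).
By the shoelace formula its area is 14.93.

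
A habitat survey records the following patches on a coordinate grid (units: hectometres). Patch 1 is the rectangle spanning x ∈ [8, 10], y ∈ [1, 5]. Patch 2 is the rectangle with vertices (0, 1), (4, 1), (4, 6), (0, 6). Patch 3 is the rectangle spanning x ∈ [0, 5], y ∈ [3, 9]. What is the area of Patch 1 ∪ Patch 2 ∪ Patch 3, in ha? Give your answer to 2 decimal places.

46.00

By inclusion–exclusion:
Individual areas: |Patch 1| = 8, |Patch 2| = 20, |Patch 3| = 30.
|Patch 1∩Patch 2| = 0 (no overlap).
|Patch 1∩Patch 3| = 0 (no overlap).
|Patch 2∩Patch 3|: x∈[0,4], y∈[3,6] → 4·3 = 12.
|Patch 1∩Patch 2∩Patch 3| = 0.
|Patch 1 ∪ Patch 2 ∪ Patch 3| = 58 − 12 + 0 = 46.00.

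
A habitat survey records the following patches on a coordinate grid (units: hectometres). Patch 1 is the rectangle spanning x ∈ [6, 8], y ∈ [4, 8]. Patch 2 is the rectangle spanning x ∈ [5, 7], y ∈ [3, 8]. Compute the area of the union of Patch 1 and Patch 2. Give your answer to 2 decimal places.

14.00

By inclusion–exclusion:
Individual areas: |Patch 1| = 8, |Patch 2| = 10.
|Patch 1∩Patch 2|: x∈[6,7], y∈[4,8] → 1·4 = 4.
|Patch 1 ∪ Patch 2| = 18 − 4 = 14.00.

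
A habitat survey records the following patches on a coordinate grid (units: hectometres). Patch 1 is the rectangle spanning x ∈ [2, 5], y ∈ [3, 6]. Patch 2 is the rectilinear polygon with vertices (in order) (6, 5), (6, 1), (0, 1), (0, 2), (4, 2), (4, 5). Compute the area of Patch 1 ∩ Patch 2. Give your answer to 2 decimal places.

2.00

The intersection is the polygon with vertices (5,3), (4,3), (4,5), (5,5).
By the shoelace formula its area is 2.00.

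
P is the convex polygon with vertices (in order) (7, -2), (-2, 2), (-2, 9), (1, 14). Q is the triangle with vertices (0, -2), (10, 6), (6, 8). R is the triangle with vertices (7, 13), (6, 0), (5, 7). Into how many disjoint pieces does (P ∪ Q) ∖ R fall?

2

(P ∪ Q) ∖ R splits into 2 disjoint pieces (area 74.39, area 8.3509).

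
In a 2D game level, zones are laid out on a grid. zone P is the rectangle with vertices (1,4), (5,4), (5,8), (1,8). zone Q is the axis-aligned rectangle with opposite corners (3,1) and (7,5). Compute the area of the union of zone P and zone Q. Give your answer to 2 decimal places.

By inclusion–exclusion:
Individual areas: |zone P| = 16, |zone Q| = 16.
|zone P∩zone Q|: x∈[3,5], y∈[4,5] → 2·1 = 2.
|zone P ∪ zone Q| = 32 − 2 = 30.00.

30.00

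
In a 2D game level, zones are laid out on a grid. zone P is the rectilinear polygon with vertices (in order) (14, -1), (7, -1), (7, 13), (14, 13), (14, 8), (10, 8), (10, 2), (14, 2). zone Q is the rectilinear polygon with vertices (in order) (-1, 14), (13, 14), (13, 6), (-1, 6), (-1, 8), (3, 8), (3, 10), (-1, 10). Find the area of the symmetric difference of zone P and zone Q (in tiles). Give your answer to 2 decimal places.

106.00

|zone P| = 74, |zone Q| = 104, |zone P∩zone Q| = 36.
|zone P △ zone Q| = |zone P| + |zone Q| − 2·|zone P∩zone Q| = 74 + 104 − 72 = 106.00.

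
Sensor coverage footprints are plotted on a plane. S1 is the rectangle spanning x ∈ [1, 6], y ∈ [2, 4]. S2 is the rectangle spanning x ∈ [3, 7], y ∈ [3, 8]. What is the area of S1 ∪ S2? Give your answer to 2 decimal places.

27.00

By inclusion–exclusion:
Individual areas: |S1| = 10, |S2| = 20.
|S1∩S2|: x∈[3,6], y∈[3,4] → 3·1 = 3.
|S1 ∪ S2| = 30 − 3 = 27.00.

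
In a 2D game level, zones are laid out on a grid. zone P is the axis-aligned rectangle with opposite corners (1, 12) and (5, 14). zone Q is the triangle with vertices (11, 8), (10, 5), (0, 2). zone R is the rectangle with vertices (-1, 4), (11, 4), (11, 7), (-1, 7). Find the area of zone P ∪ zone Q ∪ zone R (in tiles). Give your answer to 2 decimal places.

47.75

By inclusion–exclusion:
Individual areas: |zone P| = 8, |zone Q| = 13.5, |zone R| = 36.
|zone P∩zone Q| = 0.
|zone P∩zone R| = 0 (no overlap).
|zone Q∩zone R| = 9.75.
|zone P∩zone Q∩zone R| = 0.
|zone P ∪ zone Q ∪ zone R| = 57.5 − 9.75 + 0 = 47.75.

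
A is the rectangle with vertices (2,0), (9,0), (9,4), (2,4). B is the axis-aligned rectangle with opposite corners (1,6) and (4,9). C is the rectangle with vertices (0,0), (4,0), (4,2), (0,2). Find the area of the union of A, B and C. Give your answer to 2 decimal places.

41.00

By inclusion–exclusion:
Individual areas: |A| = 28, |B| = 9, |C| = 8.
|A∩B| = 0 (no overlap).
|A∩C|: x∈[2,4], y∈[0,2] → 2·2 = 4.
|B∩C| = 0 (no overlap).
|A∩B∩C| = 0.
|A ∪ B ∪ C| = 45 − 4 + 0 = 41.00.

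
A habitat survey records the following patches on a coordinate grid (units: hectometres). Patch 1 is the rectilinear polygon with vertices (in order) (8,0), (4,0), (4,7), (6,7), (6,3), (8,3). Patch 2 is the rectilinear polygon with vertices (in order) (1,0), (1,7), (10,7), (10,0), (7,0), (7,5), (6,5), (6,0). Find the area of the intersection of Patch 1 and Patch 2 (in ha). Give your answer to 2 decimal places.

17.00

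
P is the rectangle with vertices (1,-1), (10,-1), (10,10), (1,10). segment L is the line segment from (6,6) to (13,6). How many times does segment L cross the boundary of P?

1

The segment meets the boundary at (10,6).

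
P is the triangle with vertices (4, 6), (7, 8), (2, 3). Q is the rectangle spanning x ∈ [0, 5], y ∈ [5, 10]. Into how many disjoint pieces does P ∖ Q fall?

2

P ∖ Q splits into 2 disjoint pieces (area 0.6667, area 0.6667).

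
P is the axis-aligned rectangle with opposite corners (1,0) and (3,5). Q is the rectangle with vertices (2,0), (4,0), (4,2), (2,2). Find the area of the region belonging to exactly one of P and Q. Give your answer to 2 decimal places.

10.00

|P∩Q|: x∈[2,3], y∈[0,2] → 1·2 = 2.
|P △ Q| = |P| + |Q| − 2·|P∩Q| = 10 + 4 − 4 = 10.00.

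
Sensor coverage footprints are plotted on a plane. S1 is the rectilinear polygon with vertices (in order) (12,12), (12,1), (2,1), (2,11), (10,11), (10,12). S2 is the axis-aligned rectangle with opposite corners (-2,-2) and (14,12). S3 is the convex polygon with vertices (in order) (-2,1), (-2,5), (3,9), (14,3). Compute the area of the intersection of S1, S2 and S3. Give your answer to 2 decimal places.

The intersection is the polygon with vertices (2,8.2), (3,9), (12,4.091), (12,2.75), (2,1.5).
By the shoelace formula its area is 46.26.

46.26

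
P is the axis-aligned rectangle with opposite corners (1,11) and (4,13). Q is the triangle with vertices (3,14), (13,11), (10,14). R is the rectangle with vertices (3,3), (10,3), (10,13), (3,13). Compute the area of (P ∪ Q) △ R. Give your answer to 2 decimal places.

78.47

|P ∪ Q| = 16.5.
|(P ∪ Q) ∩ R| = 4.0167.
|(P ∪ Q) △ R| = 16.5 + 70 − 8.0333 = 78.47.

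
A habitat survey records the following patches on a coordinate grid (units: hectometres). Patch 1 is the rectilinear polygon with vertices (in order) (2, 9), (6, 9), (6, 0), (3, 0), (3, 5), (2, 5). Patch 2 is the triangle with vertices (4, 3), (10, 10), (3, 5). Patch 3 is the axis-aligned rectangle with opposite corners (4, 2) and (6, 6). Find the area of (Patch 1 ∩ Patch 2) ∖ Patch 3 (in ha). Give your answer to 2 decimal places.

|Patch 1 ∩ Patch 2| = 5.881.
|(Patch 1 ∩ Patch 2) ∩ Patch 3| = 3.6095.
|(Patch 1 ∩ Patch 2) ∖ Patch 3| = 5.881 − 3.6095 = 2.27.

2.27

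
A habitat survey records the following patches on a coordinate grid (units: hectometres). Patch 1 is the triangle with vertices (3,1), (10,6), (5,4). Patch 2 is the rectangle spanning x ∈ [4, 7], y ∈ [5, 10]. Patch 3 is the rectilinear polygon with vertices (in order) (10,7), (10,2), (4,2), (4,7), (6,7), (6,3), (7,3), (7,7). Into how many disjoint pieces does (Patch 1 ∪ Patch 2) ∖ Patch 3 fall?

3

(Patch 1 ∪ Patch 2) ∖ Patch 3 splits into 3 disjoint pieces (area 1.1, area 0.45, area 11).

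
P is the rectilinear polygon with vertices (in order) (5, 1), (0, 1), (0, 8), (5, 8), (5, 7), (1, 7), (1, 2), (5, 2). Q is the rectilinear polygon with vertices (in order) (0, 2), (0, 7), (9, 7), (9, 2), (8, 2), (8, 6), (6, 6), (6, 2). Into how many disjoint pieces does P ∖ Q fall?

P ∖ Q splits into 2 disjoint pieces (area 5, area 5).

2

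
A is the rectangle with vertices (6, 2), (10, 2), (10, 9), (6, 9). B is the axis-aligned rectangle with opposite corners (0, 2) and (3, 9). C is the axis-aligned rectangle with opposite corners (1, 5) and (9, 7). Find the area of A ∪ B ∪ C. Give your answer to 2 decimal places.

By inclusion–exclusion:
Individual areas: |A| = 28, |B| = 21, |C| = 16.
|A∩B| = 0 (no overlap).
|A∩C|: x∈[6,9], y∈[5,7] → 3·2 = 6.
|B∩C|: x∈[1,3], y∈[5,7] → 2·2 = 4.
|A∩B∩C| = 0.
|A ∪ B ∪ C| = 65 − 10 + 0 = 55.00.

55.00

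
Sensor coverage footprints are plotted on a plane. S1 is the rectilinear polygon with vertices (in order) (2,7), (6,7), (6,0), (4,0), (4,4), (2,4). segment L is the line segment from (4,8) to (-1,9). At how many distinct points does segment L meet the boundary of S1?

0

The segment lies entirely outside S1 and never meets its boundary.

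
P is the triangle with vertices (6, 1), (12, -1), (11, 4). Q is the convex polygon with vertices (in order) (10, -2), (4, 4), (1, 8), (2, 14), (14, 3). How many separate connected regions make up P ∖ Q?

P ∖ Q splits into 2 disjoint pieces (area 0.4375, area 0.5305).

2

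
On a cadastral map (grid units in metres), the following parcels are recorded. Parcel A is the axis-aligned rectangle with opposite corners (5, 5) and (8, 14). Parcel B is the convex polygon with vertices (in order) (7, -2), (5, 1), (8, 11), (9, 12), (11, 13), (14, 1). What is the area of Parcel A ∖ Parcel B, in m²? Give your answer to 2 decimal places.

21.60

|Parcel A| = 27, |Parcel A∩Parcel B| = 5.4.
|Parcel A ∖ Parcel B| = |Parcel A| − |Parcel A∩Parcel B| = 27 − 5.4 = 21.60.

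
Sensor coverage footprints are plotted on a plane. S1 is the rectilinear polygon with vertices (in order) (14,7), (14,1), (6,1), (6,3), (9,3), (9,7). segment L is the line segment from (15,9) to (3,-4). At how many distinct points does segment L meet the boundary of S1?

The segment meets the boundary at (7.615,1), (13.154,7).

2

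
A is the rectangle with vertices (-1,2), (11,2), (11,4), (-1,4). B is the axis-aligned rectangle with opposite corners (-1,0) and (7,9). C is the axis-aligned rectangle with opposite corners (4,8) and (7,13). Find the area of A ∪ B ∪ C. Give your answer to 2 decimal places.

By inclusion–exclusion:
Individual areas: |A| = 24, |B| = 72, |C| = 15.
|A∩B|: x∈[-1,7], y∈[2,4] → 8·2 = 16.
|A∩C| = 0 (no overlap).
|B∩C|: x∈[4,7], y∈[8,9] → 3·1 = 3.
|A∩B∩C| = 0.
|A ∪ B ∪ C| = 111 − 19 + 0 = 92.00.

92.00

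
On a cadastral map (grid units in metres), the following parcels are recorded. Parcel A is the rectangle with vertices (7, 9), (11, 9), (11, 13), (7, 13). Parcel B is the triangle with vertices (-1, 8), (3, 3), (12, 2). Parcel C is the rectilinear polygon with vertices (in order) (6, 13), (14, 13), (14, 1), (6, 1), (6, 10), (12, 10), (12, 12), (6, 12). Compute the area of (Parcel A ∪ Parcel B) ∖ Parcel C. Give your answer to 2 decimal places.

22.19

|Parcel A ∪ Parcel B| = 36.5.
|(Parcel A ∪ Parcel B) ∩ Parcel C| = 14.3077.
|(Parcel A ∪ Parcel B) ∖ Parcel C| = 36.5 − 14.3077 = 22.19.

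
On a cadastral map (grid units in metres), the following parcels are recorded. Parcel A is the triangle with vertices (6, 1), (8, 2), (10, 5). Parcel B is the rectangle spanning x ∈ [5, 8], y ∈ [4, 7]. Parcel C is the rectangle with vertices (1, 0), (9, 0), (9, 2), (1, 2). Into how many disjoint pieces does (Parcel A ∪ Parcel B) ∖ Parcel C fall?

2

(Parcel A ∪ Parcel B) ∖ Parcel C splits into 2 disjoint pieces (area 1.5, area 9).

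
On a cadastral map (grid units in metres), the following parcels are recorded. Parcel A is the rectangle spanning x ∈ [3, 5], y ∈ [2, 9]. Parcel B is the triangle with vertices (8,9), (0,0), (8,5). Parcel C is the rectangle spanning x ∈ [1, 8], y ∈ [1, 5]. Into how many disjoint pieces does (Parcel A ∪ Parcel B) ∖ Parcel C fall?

(Parcel A ∪ Parcel B) ∖ Parcel C splits into 2 disjoint pieces (area 0.3625, area 14.9375).

2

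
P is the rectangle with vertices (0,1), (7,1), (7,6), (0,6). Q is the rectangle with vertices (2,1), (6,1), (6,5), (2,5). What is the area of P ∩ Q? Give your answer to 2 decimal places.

16.00

|P∩Q|: x∈[2,6], y∈[1,5] → 4·4 = 16.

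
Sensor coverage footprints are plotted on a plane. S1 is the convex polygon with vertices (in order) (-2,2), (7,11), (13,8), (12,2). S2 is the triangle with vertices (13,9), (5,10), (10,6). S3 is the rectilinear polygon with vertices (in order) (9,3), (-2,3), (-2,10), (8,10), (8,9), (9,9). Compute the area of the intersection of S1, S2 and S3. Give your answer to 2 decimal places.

4.67

The intersection is the polygon with vertices (8,9.625), (8,9), (9,9), (9,6.8), (5.556,9.556), (5.889,9.889).
By the shoelace formula its area is 4.67.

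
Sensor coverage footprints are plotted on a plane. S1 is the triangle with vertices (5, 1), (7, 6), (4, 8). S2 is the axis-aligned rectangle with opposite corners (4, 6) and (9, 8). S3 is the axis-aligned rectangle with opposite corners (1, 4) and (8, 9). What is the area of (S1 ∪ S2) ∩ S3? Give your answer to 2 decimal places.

12.34

The region (S1 ∪ S2) ∩ S3 is the polygon with vertices (4.286,6), (4,6), (4,8), (8,8), (8,6), (7,6), (6.2,4), (4.571,4).
By the shoelace formula its area is 12.34.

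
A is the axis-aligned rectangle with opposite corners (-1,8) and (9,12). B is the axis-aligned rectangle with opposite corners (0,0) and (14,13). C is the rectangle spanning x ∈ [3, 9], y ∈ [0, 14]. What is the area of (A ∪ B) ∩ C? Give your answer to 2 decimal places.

78.00

The region (A ∪ B) ∩ C is the polygon with vertices (9,13), (9,0), (3,0), (3,13).
By the shoelace formula its area is 78.00.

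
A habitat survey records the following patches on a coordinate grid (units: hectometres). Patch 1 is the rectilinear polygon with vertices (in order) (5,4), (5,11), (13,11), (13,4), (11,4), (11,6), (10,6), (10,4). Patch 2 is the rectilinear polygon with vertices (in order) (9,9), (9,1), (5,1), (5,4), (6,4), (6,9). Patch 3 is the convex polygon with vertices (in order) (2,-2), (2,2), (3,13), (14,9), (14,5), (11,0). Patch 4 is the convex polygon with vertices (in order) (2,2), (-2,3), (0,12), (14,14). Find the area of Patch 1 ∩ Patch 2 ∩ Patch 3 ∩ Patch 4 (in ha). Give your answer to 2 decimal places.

4.50

The intersection is the polygon with vertices (9,9), (6,6), (6,9).
By the shoelace formula its area is 4.50.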